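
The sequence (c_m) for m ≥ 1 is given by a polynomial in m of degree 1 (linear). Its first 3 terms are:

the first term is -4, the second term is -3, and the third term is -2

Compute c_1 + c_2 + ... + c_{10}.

5

1st diffs: 1, 1 (constant).
So c_m = m - 5.
Continuing: …, -1, 0, 1, 2, …, c_{10} = 5.
Summing m = 1..10 (10 terms) gives 5.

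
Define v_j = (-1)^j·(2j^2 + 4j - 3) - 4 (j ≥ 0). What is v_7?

(-1)^7 = -1; 2j^2 + 4j - 3 at j=7 is 123; so v_7 = -127.

-127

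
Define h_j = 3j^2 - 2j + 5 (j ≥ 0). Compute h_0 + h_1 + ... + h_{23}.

Over j = 0..23: Σj = 276, Σj² = 4324.
Total = (3)·4324 + (-2)·276 + (5)·24 = 12540.

12540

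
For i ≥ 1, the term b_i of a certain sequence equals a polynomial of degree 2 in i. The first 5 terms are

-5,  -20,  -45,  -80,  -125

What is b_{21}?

1st diffs: -15, -25, -35, -45.
2nd diffs: -10, -10, -10 (constant).
Newton forward-difference form: b_i = -5 + (-15)·C(i-1,1) + (-10)·C(i-1,2).
At i = 21: i-1 = 20, so b_{21} = -5 - 300 - 1900 = -2205.

-2205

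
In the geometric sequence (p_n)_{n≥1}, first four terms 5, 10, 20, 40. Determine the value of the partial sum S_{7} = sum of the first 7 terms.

Common ratio r = 2.
p_n = 5·2^(n-1).
S = 5·(2^7 - 1)/(2 - 1) = 5·(128 - 1)/(1) = 635.

635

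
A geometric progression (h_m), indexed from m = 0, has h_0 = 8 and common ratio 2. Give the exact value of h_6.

512

h_m = 8·2^(m-0).
h_6 = 8·2^6 = 512.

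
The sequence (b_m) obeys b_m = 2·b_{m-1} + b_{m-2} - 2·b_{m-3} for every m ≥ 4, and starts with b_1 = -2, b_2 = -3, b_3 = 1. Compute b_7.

61

b_4 = 3  b_5 = 13  b_6 = 27  b_7 = 61.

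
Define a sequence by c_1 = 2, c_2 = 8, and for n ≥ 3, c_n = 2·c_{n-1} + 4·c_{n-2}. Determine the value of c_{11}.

294912

Iterate the recurrence:
c_3 = 24; c_4 = 80; c_5 = 256; c_6 = 832; c_7 = 2688; c_8 = 8704; c_9 = 28160; c_{10} = 91136; c_{11} = 294912.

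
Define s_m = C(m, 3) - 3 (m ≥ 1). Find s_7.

C(7, 3) = 35, so s_7 = 32.

32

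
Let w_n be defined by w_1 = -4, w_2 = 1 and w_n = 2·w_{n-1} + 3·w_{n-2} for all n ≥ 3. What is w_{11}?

w_3 = -10;  w_4 = -17;  w_5 = -64;  w_6 = -179;  w_7 = -550;  w_8 = -1637;  w_9 = -4924;  w_{10} = -14759;  w_{11} = -44290.
(Characteristic roots are 3 and -1.)

-44290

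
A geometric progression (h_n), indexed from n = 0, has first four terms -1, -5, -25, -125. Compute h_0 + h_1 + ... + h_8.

-488281

Common ratio r = 5.
h_n = (-1)·5^(n-0).
S = (-1)·(5^9 - 1)/(5 - 1) = (-1)·(1953125 - 1)/(4) = -488281.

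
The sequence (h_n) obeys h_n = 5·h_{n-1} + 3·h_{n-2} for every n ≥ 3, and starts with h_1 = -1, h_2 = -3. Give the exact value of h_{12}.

-88078554

Iterate the recurrence:
h_3 = -18, h_4 = -99, h_5 = -549, h_6 = -3042, h_7 = -16857, h_8 = -93411, h_9 = -517626, h_{10} = -2868363, h_{11} = -15894693, h_{12} = -88078554.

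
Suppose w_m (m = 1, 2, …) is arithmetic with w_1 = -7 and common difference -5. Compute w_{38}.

-192

w_m = -7 + (m - 1)·(-5).
w_{38} = -7 + 37·(-5) = -192.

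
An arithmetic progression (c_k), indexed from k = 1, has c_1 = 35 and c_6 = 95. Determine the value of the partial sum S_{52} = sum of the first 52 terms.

17732

Common difference d = (95 - 35) / (6 - 1) = 12.
c_k = 35 + (k - 1)·12.
c_{52} = 647; S = 52·(35 + 647)/2 = 17732.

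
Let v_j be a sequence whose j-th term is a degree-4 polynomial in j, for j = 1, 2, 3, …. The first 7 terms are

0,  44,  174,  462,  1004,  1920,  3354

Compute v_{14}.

45032

1st diffs: 44, 130, 288, 542, 916, 1434.
2nd diffs: 86, 158, 254, 374, 518.
3rd diffs: 72, 96, 120, 144.
4th diffs: 24, 24, 24 (constant).
Newton forward-difference form: v_j = 44·C(j-1,1) + 86·C(j-1,2) + 72·C(j-1,3) + 24·C(j-1,4).
At j = 14: j-1 = 13, so v_{14} = 572 + 6708 + 20592 + 17160 = 45032.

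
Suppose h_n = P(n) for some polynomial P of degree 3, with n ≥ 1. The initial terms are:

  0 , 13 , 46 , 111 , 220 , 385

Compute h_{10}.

1st diffs: 13, 33, 65, 109, 165.
2nd diffs: 20, 32, 44, 56.
3rd diffs: 12, 12, 12 (constant).
Newton forward-difference form: h_n = 13·C(n-1,1) + 20·C(n-1,2) + 12·C(n-1,3).
At n = 10: n-1 = 9, so h_{10} = 117 + 720 + 1008 = 1845.

1845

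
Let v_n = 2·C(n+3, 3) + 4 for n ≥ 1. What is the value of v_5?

C(8, 3) = 56, so v_5 = 116.

116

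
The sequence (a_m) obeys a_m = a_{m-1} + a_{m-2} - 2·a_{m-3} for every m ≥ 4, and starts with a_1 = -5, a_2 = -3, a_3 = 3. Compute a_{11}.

Compute successive terms:
a_4 = 10, a_5 = 19, a_6 = 23, a_7 = 22, a_8 = 7, a_9 = -17, a_{10} = -54, a_{11} = -85.

-85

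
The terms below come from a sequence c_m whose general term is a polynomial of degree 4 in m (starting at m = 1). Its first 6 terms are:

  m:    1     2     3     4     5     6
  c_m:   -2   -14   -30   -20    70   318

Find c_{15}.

1st diffs: -12, -16, 10, 90, 248.
2nd diffs: -4, 26, 80, 158.
3rd diffs: 30, 54, 78.
4th diffs: 24, 24 (constant).
Newton forward-difference form: c_m = -2 + (-12)·C(m-1,1) + (-4)·C(m-1,2) + 30·C(m-1,3) + 24·C(m-1,4).
At m = 15: m-1 = 14, so c_{15} = -2 - 168 - 364 + 10920 + 24024 = 34410.

34410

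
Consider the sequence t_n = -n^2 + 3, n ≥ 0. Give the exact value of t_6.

-33

t_6 = -1·6^2 + 3 = -33.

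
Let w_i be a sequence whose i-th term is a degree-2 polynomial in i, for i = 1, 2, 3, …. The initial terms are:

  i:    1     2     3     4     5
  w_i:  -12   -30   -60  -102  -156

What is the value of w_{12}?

1st diffs: -18, -30, -42, -54.
2nd diffs: -12, -12, -12 (constant).
Newton forward-difference form: w_i = -12 + (-18)·C(i-1,1) + (-12)·C(i-1,2).
At i = 12: i-1 = 11, so w_{12} = -12 - 198 - 660 = -870.

-870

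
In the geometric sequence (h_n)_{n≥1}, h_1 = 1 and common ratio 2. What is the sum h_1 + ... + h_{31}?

h_n = 1·2^(n-1).
S = 1·(2^31 - 1)/(2 - 1) = 1·(2147483648 - 1)/(1) = 2147483647.

2147483647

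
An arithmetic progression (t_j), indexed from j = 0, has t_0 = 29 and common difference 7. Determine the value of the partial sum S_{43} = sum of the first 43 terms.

t_j = 29 + (j - 0)·7.
t_{42} = 323; S = 43·(29 + 323)/2 = 7568.

7568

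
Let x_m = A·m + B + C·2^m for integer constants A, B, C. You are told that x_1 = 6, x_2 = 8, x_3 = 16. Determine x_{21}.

Plug in m = 1, 2, 3: A + B + 2C = 6; 2A + B + 4C = 8; 3A + B + 8C = 16.
Subtracting the first from the second: A + 2C = 2.
Subtracting the second from the third: A + 4C = 8.
Solving: C = 3, A = -4, then B = 4.
Hence x_{21} = -4·21 + 4 + 3·2097152 = 6291376.

6291376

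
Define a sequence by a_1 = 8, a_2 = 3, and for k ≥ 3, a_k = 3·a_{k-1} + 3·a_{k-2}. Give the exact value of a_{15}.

Compute successive terms:
a_3 = 33, a_4 = 108, a_5 = 423, …, a_{12} = 4736313, a_{13} = 17956728, a_{14} = 68079123, a_{15} = 258107553.

258107553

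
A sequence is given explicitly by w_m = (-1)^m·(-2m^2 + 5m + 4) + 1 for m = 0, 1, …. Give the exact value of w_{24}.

-1027

(-1)^24 = 1; -2m^2 + 5m + 4 at m=24 is -1028; so w_{24} = -1027.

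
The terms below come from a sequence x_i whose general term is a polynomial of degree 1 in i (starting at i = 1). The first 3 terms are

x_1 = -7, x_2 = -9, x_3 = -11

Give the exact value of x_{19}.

1st diffs: -2, -2 (constant).
So x_i = -2i - 5.
Evaluating at i = 19 gives x_{19} = -43.

-43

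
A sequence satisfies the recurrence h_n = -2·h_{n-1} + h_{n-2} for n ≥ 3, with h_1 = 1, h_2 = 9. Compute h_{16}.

Applying the relation repeatedly:
h_3 = -17;  h_4 = 43;  h_5 = -103;  …;  h_{13} = -118999;  h_{14} = 287289;  h_{15} = -693577;  h_{16} = 1674443.

1674443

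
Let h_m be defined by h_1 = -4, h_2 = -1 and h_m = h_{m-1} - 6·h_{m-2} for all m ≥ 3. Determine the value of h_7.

371

Compute successive terms:
h_3 = 23  h_4 = 29  h_5 = -109  h_6 = -283  h_7 = 371.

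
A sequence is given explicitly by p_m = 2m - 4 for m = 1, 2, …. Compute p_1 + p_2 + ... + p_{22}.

Over m = 1..22: Σm = 253.
Total = (2)·253 + (-4)·22 = 418.

418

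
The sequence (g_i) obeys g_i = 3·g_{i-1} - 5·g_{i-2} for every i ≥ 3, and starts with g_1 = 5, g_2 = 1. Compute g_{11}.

-18247

g_3 = -22; g_4 = -71; g_5 = -103; g_6 = 46; g_7 = 653; g_8 = 1729; g_9 = 1922; g_{10} = -2879; g_{11} = -18247.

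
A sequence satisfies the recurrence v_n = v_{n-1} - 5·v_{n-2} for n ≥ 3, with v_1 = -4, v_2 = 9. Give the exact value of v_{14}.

v_3 = 29; v_4 = -16; v_5 = -161; …; v_{11} = 4319; v_{12} = 44999; v_{13} = 23404; v_{14} = -201591.

-201591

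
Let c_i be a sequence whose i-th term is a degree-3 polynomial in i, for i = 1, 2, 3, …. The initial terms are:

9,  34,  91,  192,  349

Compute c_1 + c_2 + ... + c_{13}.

19799

1st diffs: 25, 57, 101, 157.
2nd diffs: 32, 44, 56.
3rd diffs: 12, 12 (constant).
Newton forward-difference form: c_i = 9 + 25·C(i-1,1) + 32·C(i-1,2) + 12·C(i-1,3).
Continuing: …, 574, 879, 1276, 1777, …, c_{13} = 5061.
Summing i = 1..13 (13 terms) gives 19799.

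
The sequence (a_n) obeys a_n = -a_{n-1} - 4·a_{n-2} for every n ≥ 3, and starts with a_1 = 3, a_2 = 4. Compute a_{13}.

-10944

Compute successive terms:
a_3 = -16  a_4 = 0  a_5 = 64  …  a_{10} = -2112  a_{11} = 832  a_{12} = 7616  a_{13} = -10944.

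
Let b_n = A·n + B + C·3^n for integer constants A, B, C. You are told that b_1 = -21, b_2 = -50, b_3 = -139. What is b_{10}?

-295242

The three given values yield: A + B + 3C = -21; 2A + B + 9C = -50; 3A + B + 27C = -139.
Subtracting the first from the second: A + 6C = -29.
Subtracting the second from the third: A + 18C = -89.
Solving: C = -5, A = 1, then B = -7.
Therefore b_{10} = 10 + (-7) + (-5)·59049 = -295242.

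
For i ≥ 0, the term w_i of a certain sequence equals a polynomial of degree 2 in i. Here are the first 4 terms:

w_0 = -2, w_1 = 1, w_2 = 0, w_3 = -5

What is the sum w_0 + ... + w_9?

1st diffs: 3, -1, -5.
2nd diffs: -4, -4 (constant).
Newton forward-difference form: w_i = -2 + 3·C(i,1) + (-4)·C(i,2).
Continuing: …, -14, -27, -44, -65, …, w_9 = -119.
Summing i = 0..9 (10 terms) gives -365.

-365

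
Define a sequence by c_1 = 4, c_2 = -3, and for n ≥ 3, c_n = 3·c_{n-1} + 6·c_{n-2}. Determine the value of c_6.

Iterate the recurrence:
c_3 = 15;  c_4 = 27;  c_5 = 171;  c_6 = 675.

675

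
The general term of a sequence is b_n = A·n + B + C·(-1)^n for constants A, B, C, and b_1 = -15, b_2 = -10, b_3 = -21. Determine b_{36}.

-112

Plug in n = 1, 2, 3: A + B - C = -15; 2A + B + C = -10; 3A + B - C = -21.
Subtracting the first from the second: A + 2C = 5.
Subtracting the second from the third: A - 2C = -11.
Solving: C = 4, A = -3, then B = -8.
Therefore b_{36} = -108 + (-8) + 4·1 = -112.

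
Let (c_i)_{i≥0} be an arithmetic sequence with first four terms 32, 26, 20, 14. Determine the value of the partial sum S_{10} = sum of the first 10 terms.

50

Common difference d = -6.
c_i = 32 + (i - 0)·(-6).
c_9 = -22; S = 10·(32 + (-22))/2 = 50.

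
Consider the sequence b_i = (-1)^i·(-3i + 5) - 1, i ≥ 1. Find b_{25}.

69

(-1)^25 = -1; -3i + 5 at i=25 is -70; so b_{25} = 69.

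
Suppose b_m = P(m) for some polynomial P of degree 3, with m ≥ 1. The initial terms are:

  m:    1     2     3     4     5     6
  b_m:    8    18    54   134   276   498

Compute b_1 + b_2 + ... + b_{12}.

1st diffs: 10, 36, 80, 142, 222.
2nd diffs: 26, 44, 62, 80.
3rd diffs: 18, 18, 18 (constant).
So b_m = 3m^3 - 5m^2 + 4m + 6.
Continuing: …, 818, 1254, 1824, 2546, …, b_{12} = 4518.
Summing m = 1..12 (12 terms) gives 15386.

15386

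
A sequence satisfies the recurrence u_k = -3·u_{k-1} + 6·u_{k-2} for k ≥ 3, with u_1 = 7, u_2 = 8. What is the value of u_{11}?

713934

Step forward from the initial values:
u_3 = 18; u_4 = -6; u_5 = 126; u_6 = -414; u_7 = 1998; u_8 = -8478; u_9 = 37422; u_{10} = -163134; u_{11} = 713934.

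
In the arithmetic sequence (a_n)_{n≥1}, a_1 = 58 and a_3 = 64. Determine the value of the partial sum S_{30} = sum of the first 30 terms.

Common difference d = (64 - 58) / (3 - 1) = 3.
a_n = 58 + (n - 1)·3.
a_{30} = 145; S = 30·(58 + 145)/2 = 3045.

3045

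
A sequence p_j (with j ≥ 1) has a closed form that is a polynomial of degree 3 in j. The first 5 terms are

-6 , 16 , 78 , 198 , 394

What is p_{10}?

1st diffs: 22, 62, 120, 196.
2nd diffs: 40, 58, 76.
3rd diffs: 18, 18 (constant).
Newton forward-difference form: p_j = -6 + 22·C(j-1,1) + 40·C(j-1,2) + 18·C(j-1,3).
At j = 10: j-1 = 9, so p_{10} = -6 + 198 + 1440 + 1512 = 3144.

3144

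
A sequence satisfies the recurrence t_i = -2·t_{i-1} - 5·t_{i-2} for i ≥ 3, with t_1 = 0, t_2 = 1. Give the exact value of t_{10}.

-359

Compute successive terms:
t_3 = -2  t_4 = -1  t_5 = 12  t_6 = -19  t_7 = -22  t_8 = 139  t_9 = -168  t_{10} = -359.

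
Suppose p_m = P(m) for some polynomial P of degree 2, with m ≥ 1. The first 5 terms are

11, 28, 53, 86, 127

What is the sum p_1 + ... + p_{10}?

1835

1st diffs: 17, 25, 33, 41.
2nd diffs: 8, 8, 8 (constant).
So p_m = 4m^2 + 5m + 2.
Continuing: …, 176, 233, 298, 371, …, p_{10} = 452.
Summing m = 1..10 (10 terms) gives 1835.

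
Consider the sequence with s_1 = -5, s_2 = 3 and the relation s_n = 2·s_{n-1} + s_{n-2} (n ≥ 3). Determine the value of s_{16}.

Step forward from the initial values:
s_3 = 1;  s_4 = 5;  s_5 = 11;  …;  s_{13} = 12875;  s_{14} = 31083;  s_{15} = 75041;  s_{16} = 181165.

181165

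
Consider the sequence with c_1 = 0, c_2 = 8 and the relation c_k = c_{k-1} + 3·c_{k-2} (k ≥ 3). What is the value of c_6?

Iterate the recurrence:
c_3 = 8;  c_4 = 32;  c_5 = 56;  c_6 = 152.

152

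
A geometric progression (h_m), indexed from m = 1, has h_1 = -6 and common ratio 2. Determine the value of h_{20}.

-3145728

h_m = (-6)·2^(m-1).
h_{20} = (-6)·2^19 = -3145728.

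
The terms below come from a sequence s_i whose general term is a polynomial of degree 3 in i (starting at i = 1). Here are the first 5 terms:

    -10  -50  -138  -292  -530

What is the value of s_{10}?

1st diffs: -40, -88, -154, -238.
2nd diffs: -48, -66, -84.
3rd diffs: -18, -18 (constant).
Newton forward-difference form: s_i = -10 + (-40)·C(i-1,1) + (-48)·C(i-1,2) + (-18)·C(i-1,3).
At i = 10: i-1 = 9, so s_{10} = -10 - 360 - 1728 - 1512 = -3610.

-3610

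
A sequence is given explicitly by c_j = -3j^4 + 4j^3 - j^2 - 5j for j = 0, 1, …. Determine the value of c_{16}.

c_{16} = -3·16^4 + 4·16^3 - 1·16^2 - 5·16 = -180560.

-180560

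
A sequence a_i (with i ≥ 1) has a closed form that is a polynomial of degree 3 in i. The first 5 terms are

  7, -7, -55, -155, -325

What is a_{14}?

-7975

1st diffs: -14, -48, -100, -170.
2nd diffs: -34, -52, -70.
3rd diffs: -18, -18 (constant).
Newton forward-difference form: a_i = 7 + (-14)·C(i-1,1) + (-34)·C(i-1,2) + (-18)·C(i-1,3).
At i = 14: i-1 = 13, so a_{14} = 7 - 182 - 2652 - 5148 = -7975.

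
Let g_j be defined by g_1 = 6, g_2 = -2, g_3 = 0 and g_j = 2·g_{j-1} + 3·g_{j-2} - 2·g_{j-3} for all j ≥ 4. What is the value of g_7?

-296

Applying the relation repeatedly:
g_4 = -18, g_5 = -32, g_6 = -118, g_7 = -296.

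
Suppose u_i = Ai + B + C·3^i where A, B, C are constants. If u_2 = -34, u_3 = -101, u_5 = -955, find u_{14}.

The three given values yield: 2A + B + 9C = -34; 3A + B + 27C = -101; 5A + B + 243C = -955.
Subtracting the first from the second: A + 18C = -67.
Subtracting the second from the third: 2A + 216C = -854.
Solving: C = -4, A = 5, then B = -8.
Therefore u_{14} = 70 + (-8) + (-4)·4782969 = -19131814.

-19131814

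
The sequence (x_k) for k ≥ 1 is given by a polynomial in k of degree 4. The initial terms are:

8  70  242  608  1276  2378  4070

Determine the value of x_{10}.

1st diffs: 62, 172, 366, 668, 1102, 1692.
2nd diffs: 110, 194, 302, 434, 590.
3rd diffs: 84, 108, 132, 156.
4th diffs: 24, 24, 24 (constant).
Newton forward-difference form: x_k = 8 + 62·C(k-1,1) + 110·C(k-1,2) + 84·C(k-1,3) + 24·C(k-1,4).
At k = 10: k-1 = 9, so x_{10} = 8 + 558 + 3960 + 7056 + 3024 = 14606.

14606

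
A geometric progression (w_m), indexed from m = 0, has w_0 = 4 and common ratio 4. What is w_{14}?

1073741824

w_m = 4·4^(m-0).
w_{14} = 4·4^14 = 1073741824.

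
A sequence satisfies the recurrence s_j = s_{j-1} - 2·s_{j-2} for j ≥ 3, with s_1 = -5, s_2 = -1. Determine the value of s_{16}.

Compute successive terms:
s_3 = 9, s_4 = 11, s_5 = -7, …, s_{13} = 185, s_{14} = 451, s_{15} = 81, s_{16} = -821.

-821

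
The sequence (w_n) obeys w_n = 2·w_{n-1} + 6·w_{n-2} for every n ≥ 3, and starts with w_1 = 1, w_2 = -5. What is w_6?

Compute successive terms:
w_3 = -4;  w_4 = -38;  w_5 = -100;  w_6 = -428.

-428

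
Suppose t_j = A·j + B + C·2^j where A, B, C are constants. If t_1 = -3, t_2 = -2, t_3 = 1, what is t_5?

The three given values yield: A + B + 2C = -3; 2A + B + 4C = -2; 3A + B + 8C = 1.
Subtracting the first from the second: A + 2C = 1.
Subtracting the second from the third: A + 4C = 3.
Solving: C = 1, A = -1, then B = -4.
So t_j = -1·j + (-4) + 1·2^j; at j=5 this is 23.

23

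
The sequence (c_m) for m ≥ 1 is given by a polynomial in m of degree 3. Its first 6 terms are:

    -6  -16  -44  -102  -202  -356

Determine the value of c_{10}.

-1752

1st diffs: -10, -28, -58, -100, -154.
2nd diffs: -18, -30, -42, -54.
3rd diffs: -12, -12, -12 (constant).
Newton forward-difference form: c_m = -6 + (-10)·C(m-1,1) + (-18)·C(m-1,2) + (-12)·C(m-1,3).
At m = 10: m-1 = 9, so c_{10} = -6 - 90 - 648 - 1008 = -1752.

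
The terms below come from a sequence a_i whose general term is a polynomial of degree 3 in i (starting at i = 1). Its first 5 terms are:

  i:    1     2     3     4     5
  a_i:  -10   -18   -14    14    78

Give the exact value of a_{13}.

1st diffs: -8, 4, 28, 64.
2nd diffs: 12, 24, 36.
3rd diffs: 12, 12 (constant).
So a_i = 2i^3 - 6i^2 - 4i - 2.
Evaluating at i = 13 gives a_{13} = 3326.

3326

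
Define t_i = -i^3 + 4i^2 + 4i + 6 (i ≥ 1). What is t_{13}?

-1463

t_{13} = -1·13^3 + 4·13^2 + 4·13 + 6 = -1463.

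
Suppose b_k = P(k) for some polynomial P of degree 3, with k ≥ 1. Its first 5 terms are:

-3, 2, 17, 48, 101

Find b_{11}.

1st diffs: 5, 15, 31, 53.
2nd diffs: 10, 16, 22.
3rd diffs: 6, 6 (constant).
Newton forward-difference form: b_k = -3 + 5·C(k-1,1) + 10·C(k-1,2) + 6·C(k-1,3).
At k = 11: k-1 = 10, so b_{11} = -3 + 50 + 450 + 720 = 1217.

1217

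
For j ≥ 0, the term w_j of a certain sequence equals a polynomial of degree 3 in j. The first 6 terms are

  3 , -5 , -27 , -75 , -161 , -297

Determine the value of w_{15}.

1st diffs: -8, -22, -48, -86, -136.
2nd diffs: -14, -26, -38, -50.
3rd diffs: -12, -12, -12 (constant).
Newton forward-difference form: w_j = 3 + (-8)·C(j,1) + (-14)·C(j,2) + (-12)·C(j,3).
At j = 15: j = 15, so w_{15} = 3 - 120 - 1470 - 5460 = -7047.

-7047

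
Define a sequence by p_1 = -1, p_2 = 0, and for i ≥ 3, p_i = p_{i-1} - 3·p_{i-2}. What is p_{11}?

Iterate the recurrence:
p_3 = 3, p_4 = 3, p_5 = -6, p_6 = -15, p_7 = 3, p_8 = 48, p_9 = 39, p_{10} = -105, p_{11} = -222.

-222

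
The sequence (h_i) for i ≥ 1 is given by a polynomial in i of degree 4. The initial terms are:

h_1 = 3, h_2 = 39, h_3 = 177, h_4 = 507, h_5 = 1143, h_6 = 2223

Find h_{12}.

28779

1st diffs: 36, 138, 330, 636, 1080.
2nd diffs: 102, 192, 306, 444.
3rd diffs: 90, 114, 138.
4th diffs: 24, 24 (constant).
Newton forward-difference form: h_i = 3 + 36·C(i-1,1) + 102·C(i-1,2) + 90·C(i-1,3) + 24·C(i-1,4).
At i = 12: i-1 = 11, so h_{12} = 3 + 396 + 5610 + 14850 + 7920 = 28779.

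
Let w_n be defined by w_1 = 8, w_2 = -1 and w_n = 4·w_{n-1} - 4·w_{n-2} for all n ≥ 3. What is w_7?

Iterate the recurrence:
w_3 = -36;  w_4 = -140;  w_5 = -416;  w_6 = -1104;  w_7 = -2752.
(Characteristic roots are 2 and 2.)

-2752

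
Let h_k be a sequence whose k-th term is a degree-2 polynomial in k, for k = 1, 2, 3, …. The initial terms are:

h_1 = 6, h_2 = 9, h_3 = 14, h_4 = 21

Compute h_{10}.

1st diffs: 3, 5, 7.
2nd diffs: 2, 2 (constant).
Newton forward-difference form: h_k = 6 + 3·C(k-1,1) + 2·C(k-1,2).
At k = 10: k-1 = 9, so h_{10} = 6 + 27 + 72 = 105.

105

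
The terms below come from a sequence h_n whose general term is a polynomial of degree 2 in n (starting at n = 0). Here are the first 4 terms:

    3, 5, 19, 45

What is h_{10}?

1st diffs: 2, 14, 26.
2nd diffs: 12, 12 (constant).
Newton forward-difference form: h_n = 3 + 2·C(n,1) + 12·C(n,2).
At n = 10: n = 10, so h_{10} = 3 + 20 + 540 = 563.

563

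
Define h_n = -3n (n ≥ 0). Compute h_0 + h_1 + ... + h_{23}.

Over n = 0..23: Σn = 276.
Total = (-3)·276 = -828.

-828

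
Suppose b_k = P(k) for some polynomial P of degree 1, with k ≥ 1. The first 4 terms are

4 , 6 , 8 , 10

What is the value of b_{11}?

1st diffs: 2, 2, 2 (constant).
So b_k = 2k + 2.
Evaluating at k = 11 gives b_{11} = 24.

24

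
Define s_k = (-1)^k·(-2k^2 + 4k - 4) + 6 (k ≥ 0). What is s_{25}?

(-1)^25 = -1; -2k^2 + 4k - 4 at k=25 is -1154; so s_{25} = 1160.

1160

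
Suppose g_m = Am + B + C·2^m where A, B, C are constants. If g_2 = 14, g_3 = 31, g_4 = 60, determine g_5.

Plug in m = 2, 3, 4: 2A + B + 4C = 14; 3A + B + 8C = 31; 4A + B + 16C = 60.
Subtracting the first from the second: A + 4C = 17.
Subtracting the second from the third: A + 8C = 29.
Solving: C = 3, A = 5, then B = -8.
Therefore g_5 = 25 + (-8) + 3·32 = 113.

113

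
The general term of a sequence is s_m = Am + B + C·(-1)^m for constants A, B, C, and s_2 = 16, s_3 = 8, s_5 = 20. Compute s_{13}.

Plug in m = 2, 3, 5: 2A + B + C = 16; 3A + B - C = 8; 5A + B - C = 20.
Subtracting the first from the second: A - 2C = -8.
Subtracting the second from the third: 2A = 12.
Solving: C = 7, A = 6, then B = -3.
Therefore s_{13} = 78 + (-3) + 7·(-1) = 68.

68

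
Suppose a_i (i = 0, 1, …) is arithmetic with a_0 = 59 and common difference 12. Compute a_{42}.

a_i = 59 + (i - 0)·12.
a_{42} = 59 + 42·12 = 563.

563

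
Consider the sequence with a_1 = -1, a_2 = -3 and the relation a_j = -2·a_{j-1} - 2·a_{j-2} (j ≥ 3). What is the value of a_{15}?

Iterate the recurrence:
a_3 = 8, a_4 = -10, a_5 = 4, …, a_{12} = -160, a_{13} = 64, a_{14} = 192, a_{15} = -512.

-512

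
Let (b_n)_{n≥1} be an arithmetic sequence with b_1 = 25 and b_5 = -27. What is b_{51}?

Common difference d = (-27 - 25) / (5 - 1) = -13.
b_n = 25 + (n - 1)·(-13).
b_{51} = 25 + 50·(-13) = -625.

-625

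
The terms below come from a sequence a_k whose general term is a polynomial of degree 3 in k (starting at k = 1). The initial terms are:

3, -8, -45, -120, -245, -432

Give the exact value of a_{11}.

1st diffs: -11, -37, -75, -125, -187.
2nd diffs: -26, -38, -50, -62.
3rd diffs: -12, -12, -12 (constant).
Newton forward-difference form: a_k = 3 + (-11)·C(k-1,1) + (-26)·C(k-1,2) + (-12)·C(k-1,3).
At k = 11: k-1 = 10, so a_{11} = 3 - 110 - 1170 - 1440 = -2717.

-2717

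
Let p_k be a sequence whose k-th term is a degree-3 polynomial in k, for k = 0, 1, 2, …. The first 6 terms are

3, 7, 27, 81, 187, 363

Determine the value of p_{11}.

3897

1st diffs: 4, 20, 54, 106, 176.
2nd diffs: 16, 34, 52, 70.
3rd diffs: 18, 18, 18 (constant).
Newton forward-difference form: p_k = 3 + 4·C(k,1) + 16·C(k,2) + 18·C(k,3).
At k = 11: k = 11, so p_{11} = 3 + 44 + 880 + 2970 = 3897.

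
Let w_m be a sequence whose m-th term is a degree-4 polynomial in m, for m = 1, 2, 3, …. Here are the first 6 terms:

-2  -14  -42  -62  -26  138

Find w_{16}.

1st diffs: -12, -28, -20, 36, 164.
2nd diffs: -16, 8, 56, 128.
3rd diffs: 24, 48, 72.
4th diffs: 24, 24 (constant).
Newton forward-difference form: w_m = -2 + (-12)·C(m-1,1) + (-16)·C(m-1,2) + 24·C(m-1,3) + 24·C(m-1,4).
At m = 16: m-1 = 15, so w_{16} = -2 - 180 - 1680 + 10920 + 32760 = 41818.

41818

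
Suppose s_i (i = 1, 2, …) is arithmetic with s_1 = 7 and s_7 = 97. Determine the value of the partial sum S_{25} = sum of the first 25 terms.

4675

Common difference d = (97 - 7) / (7 - 1) = 15.
s_i = 7 + (i - 1)·15.
s_{25} = 367; S = 25·(7 + 367)/2 = 4675.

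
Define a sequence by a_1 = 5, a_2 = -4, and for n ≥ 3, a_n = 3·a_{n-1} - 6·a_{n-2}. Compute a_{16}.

Iterate the recurrence:
a_3 = -42;  a_4 = -102;  a_5 = -54;  …;  a_{13} = 263898;  a_{14} = 876258;  a_{15} = 1045386;  a_{16} = -2121390.

-2121390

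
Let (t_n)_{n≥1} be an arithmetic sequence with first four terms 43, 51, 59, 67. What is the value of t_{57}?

Common difference d = 8.
t_n = 43 + (n - 1)·8.
t_{57} = 43 + 56·8 = 491.

491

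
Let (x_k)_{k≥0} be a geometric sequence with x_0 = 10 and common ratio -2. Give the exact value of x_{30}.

10737418240

x_k = 10·(-2)^(k-0).
x_{30} = 10·(-2)^30 = 10737418240.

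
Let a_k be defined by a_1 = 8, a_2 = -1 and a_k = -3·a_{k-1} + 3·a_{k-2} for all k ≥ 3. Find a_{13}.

Compute successive terms:
a_3 = 27, a_4 = -84, a_5 = 333, …, a_{10} = -258876, a_{11} = 981477, a_{12} = -3721059, a_{13} = 14107608.

14107608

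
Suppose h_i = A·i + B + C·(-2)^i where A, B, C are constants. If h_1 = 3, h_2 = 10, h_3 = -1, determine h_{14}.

16402

Plug in i = 1, 2, 3: A + B - 2C = 3; 2A + B + 4C = 10; 3A + B - 8C = -1.
Subtracting the first from the second: A + 6C = 7.
Subtracting the second from the third: A - 12C = -11.
Solving: C = 1, A = 1, then B = 4.
Therefore h_{14} = 14 + 4 + 1·16384 = 16402.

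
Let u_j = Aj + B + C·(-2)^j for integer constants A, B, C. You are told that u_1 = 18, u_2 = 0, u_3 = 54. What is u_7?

The three given values yield: A + B - 2C = 18; 2A + B + 4C = 0; 3A + B - 8C = 54.
Subtracting the first from the second: A + 6C = -18.
Subtracting the second from the third: A - 12C = 54.
Solving: C = -4, A = 6, then B = 4.
So u_j = 6·j + 4 + (-4)·(-2)^j; at j=7 this is 558.

558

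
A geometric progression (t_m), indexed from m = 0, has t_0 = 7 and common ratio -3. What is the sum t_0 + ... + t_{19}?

-6101872700

t_m = 7·(-3)^(m-0).
S = 7·((-3)^20 - 1)/(-3 - 1) = 7·(3486784401 - 1)/(-4) = -6101872700.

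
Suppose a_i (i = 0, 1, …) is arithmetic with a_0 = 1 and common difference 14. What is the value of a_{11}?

a_i = 1 + (i - 0)·14.
a_{11} = 1 + 11·14 = 155.

155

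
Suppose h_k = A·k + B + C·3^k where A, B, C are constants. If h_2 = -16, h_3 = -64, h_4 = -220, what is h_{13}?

-4782892

Write the equations: 2A + B + 9C = -16; 3A + B + 27C = -64; 4A + B + 81C = -220.
Subtracting the first from the second: A + 18C = -48.
Subtracting the second from the third: A + 54C = -156.
Solving: C = -3, A = 6, then B = -1.
Hence h_{13} = 6·13 + (-1) + (-3)·1594323 = -4782892.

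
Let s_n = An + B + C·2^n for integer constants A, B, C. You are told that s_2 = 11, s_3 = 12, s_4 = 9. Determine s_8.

-211

At n = 2, 3, 4: 2A + B + 4C = 11; 3A + B + 8C = 12; 4A + B + 16C = 9.
Subtracting the first from the second: A + 4C = 1.
Subtracting the second from the third: A + 8C = -3.
Solving: C = -1, A = 5, then B = 5.
Therefore s_8 = 40 + 5 + (-1)·256 = -211.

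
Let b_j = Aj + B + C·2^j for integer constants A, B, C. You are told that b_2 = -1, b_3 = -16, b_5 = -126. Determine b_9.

The three given values yield: 2A + B + 4C = -1; 3A + B + 8C = -16; 5A + B + 32C = -126.
Subtracting the first from the second: A + 4C = -15.
Subtracting the second from the third: 2A + 24C = -110.
Solving: C = -5, A = 5, then B = 9.
Therefore b_9 = 45 + 9 + (-5)·512 = -2506.

-2506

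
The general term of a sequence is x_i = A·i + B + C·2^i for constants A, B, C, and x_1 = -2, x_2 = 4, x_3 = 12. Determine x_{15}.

Write the equations: A + B + 2C = -2; 2A + B + 4C = 4; 3A + B + 8C = 12.
Subtracting the first from the second: A + 2C = 6.
Subtracting the second from the third: A + 4C = 8.
Solving: C = 1, A = 4, then B = -8.
Hence x_{15} = 4·15 + (-8) + 1·32768 = 32820.

32820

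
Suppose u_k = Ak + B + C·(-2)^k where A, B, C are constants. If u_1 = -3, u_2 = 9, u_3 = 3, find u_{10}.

1077

The three given values yield: A + B - 2C = -3; 2A + B + 4C = 9; 3A + B - 8C = 3.
Subtracting the first from the second: A + 6C = 12.
Subtracting the second from the third: A - 12C = -6.
Solving: C = 1, A = 6, then B = -7.
Hence u_{10} = 6·10 + (-7) + 1·1024 = 1077.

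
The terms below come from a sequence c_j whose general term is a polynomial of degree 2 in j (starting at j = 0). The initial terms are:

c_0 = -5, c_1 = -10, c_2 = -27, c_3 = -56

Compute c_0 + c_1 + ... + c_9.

-1715

1st diffs: -5, -17, -29.
2nd diffs: -12, -12 (constant).
So c_j = -6j^2 + j - 5.
Continuing: …, -97, -150, -215, -292, …, c_9 = -482.
Summing j = 0..9 (10 terms) gives -1715.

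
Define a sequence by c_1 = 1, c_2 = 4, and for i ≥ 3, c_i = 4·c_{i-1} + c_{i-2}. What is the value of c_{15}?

Iterate the recurrence:
c_3 = 17;  c_4 = 72;  c_5 = 305;  …;  c_{12} = 7465176;  c_{13} = 31622993;  c_{14} = 133957148;  c_{15} = 567451585.

567451585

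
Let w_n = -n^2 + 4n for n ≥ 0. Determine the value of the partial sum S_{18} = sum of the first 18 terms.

Over n = 0..17: Σn = 153, Σn² = 1785.
Total = (-1)·1785 + (4)·153 = -1173.

-1173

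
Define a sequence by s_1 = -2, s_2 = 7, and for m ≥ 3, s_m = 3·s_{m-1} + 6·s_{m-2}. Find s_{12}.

Compute successive terms:
s_3 = 9  s_4 = 69  s_5 = 261  s_6 = 1197  s_7 = 5157  s_8 = 22653  s_9 = 98901  s_{10} = 432621  s_{11} = 1891269  s_{12} = 8269533.

8269533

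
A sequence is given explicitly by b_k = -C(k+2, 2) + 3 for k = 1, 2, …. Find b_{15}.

C(17, 2) = 136, so b_{15} = -133.

-133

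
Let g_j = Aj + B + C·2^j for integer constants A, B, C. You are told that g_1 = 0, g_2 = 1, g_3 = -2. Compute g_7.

-222

The three given values yield: A + B + 2C = 0; 2A + B + 4C = 1; 3A + B + 8C = -2.
Subtracting the first from the second: A + 2C = 1.
Subtracting the second from the third: A + 4C = -3.
Solving: C = -2, A = 5, then B = -1.
Hence g_7 = 5·7 + (-1) + (-2)·128 = -222.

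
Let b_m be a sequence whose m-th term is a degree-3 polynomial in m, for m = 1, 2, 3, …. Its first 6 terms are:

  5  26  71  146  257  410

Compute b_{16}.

5570

1st diffs: 21, 45, 75, 111, 153.
2nd diffs: 24, 30, 36, 42.
3rd diffs: 6, 6, 6 (constant).
Newton forward-difference form: b_m = 5 + 21·C(m-1,1) + 24·C(m-1,2) + 6·C(m-1,3).
At m = 16: m-1 = 15, so b_{16} = 5 + 315 + 2520 + 2730 = 5570.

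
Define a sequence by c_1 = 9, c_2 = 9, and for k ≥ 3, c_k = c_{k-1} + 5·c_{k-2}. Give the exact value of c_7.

2709

Compute successive terms:
c_3 = 54; c_4 = 99; c_5 = 369; c_6 = 864; c_7 = 2709.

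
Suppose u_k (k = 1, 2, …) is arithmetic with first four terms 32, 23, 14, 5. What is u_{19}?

-130

Common difference d = -9.
u_k = 32 + (k - 1)·(-9).
u_{19} = 32 + 18·(-9) = -130.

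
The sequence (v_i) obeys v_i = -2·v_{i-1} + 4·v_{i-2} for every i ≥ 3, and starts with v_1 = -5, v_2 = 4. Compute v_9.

-27392

Compute successive terms:
v_3 = -28;  v_4 = 72;  v_5 = -256;  v_6 = 800;  v_7 = -2624;  v_8 = 8448;  v_9 = -27392.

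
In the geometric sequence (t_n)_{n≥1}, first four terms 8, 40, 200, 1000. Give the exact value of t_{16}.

Common ratio r = 5.
t_n = 8·5^(n-1).
t_{16} = 8·5^15 = 244140625000.

244140625000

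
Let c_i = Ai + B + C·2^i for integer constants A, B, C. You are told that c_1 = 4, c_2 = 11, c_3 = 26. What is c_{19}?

2097130

Plug in i = 1, 2, 3: A + B + 2C = 4; 2A + B + 4C = 11; 3A + B + 8C = 26.
Subtracting the first from the second: A + 2C = 7.
Subtracting the second from the third: A + 4C = 15.
Solving: C = 4, A = -1, then B = -3.
Therefore c_{19} = -19 + (-3) + 4·524288 = 2097130.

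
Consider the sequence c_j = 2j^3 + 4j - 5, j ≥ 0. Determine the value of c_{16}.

8251

c_{16} = 2·16^3 + 4·16 - 5 = 8251.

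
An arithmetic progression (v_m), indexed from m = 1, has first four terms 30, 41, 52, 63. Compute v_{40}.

459

Common difference d = 11.
v_m = 30 + (m - 1)·11.
v_{40} = 30 + 39·11 = 459.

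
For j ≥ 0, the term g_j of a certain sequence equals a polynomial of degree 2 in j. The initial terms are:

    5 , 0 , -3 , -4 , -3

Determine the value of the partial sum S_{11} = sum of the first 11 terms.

1st diffs: -5, -3, -1, 1.
2nd diffs: 2, 2, 2 (constant).
Newton forward-difference form: g_j = 5 + (-5)·C(j,1) + 2·C(j,2).
Continuing: …, 0, 5, 12, 21, …, g_{10} = 45.
Summing j = 0..10 (11 terms) gives 110.

110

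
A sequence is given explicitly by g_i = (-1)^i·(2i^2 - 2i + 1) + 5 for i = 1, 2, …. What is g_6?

(-1)^6 = 1; 2i^2 - 2i + 1 at i=6 is 61; so g_6 = 66.

66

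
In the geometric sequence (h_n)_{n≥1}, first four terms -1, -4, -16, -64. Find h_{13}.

-16777216

Common ratio r = 4.
h_n = (-1)·4^(n-1).
h_{13} = (-1)·4^12 = -16777216.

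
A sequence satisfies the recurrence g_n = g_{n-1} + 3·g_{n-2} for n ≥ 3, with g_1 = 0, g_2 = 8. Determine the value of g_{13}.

49280

Applying the relation repeatedly:
g_3 = 8;  g_4 = 32;  g_5 = 56;  …;  g_{10} = 4064;  g_{11} = 9272;  g_{12} = 21464;  g_{13} = 49280.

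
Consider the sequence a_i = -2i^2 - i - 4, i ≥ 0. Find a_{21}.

a_{21} = -2·21^2 - 1·21 - 4 = -907.

-907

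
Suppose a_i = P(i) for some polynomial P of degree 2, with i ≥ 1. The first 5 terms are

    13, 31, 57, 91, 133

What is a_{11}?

1st diffs: 18, 26, 34, 42.
2nd diffs: 8, 8, 8 (constant).
Newton forward-difference form: a_i = 13 + 18·C(i-1,1) + 8·C(i-1,2).
At i = 11: i-1 = 10, so a_{11} = 13 + 180 + 360 = 553.

553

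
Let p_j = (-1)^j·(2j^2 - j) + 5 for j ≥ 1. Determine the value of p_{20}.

785

(-1)^20 = 1; 2j^2 - j at j=20 is 780; so p_{20} = 785.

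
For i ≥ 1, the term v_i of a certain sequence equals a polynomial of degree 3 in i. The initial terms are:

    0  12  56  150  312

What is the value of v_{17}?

1st diffs: 12, 44, 94, 162.
2nd diffs: 32, 50, 68.
3rd diffs: 18, 18 (constant).
Newton forward-difference form: v_i = 12·C(i-1,1) + 32·C(i-1,2) + 18·C(i-1,3).
At i = 17: i-1 = 16, so v_{17} = 192 + 3840 + 10080 = 14112.

14112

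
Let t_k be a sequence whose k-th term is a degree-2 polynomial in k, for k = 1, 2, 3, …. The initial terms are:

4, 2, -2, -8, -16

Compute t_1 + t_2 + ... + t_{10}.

1st diffs: -2, -4, -6, -8.
2nd diffs: -2, -2, -2 (constant).
Newton forward-difference form: t_k = 4 + (-2)·C(k-1,1) + (-2)·C(k-1,2).
Continuing: …, -26, -38, -52, -68, …, t_{10} = -86.
Summing k = 1..10 (10 terms) gives -290.

-290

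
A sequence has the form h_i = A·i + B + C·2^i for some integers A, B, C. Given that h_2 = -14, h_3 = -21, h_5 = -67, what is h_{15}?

-65529

Plug in i = 2, 3, 5: 2A + B + 4C = -14; 3A + B + 8C = -21; 5A + B + 32C = -67.
Subtracting the first from the second: A + 4C = -7.
Subtracting the second from the third: 2A + 24C = -46.
Solving: C = -2, A = 1, then B = -8.
Hence h_{15} = 1·15 + (-8) + (-2)·32768 = -65529.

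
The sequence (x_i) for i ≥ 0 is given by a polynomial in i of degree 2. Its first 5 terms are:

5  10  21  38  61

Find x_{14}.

1st diffs: 5, 11, 17, 23.
2nd diffs: 6, 6, 6 (constant).
Newton forward-difference form: x_i = 5 + 5·C(i,1) + 6·C(i,2).
At i = 14: i = 14, so x_{14} = 5 + 70 + 546 = 621.

621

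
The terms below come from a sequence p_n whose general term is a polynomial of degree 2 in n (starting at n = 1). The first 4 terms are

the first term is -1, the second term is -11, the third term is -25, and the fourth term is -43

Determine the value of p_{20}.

-875

1st diffs: -10, -14, -18.
2nd diffs: -4, -4 (constant).
So p_n = -2n^2 - 4n + 5.
Evaluating at n = 20 gives p_{20} = -875.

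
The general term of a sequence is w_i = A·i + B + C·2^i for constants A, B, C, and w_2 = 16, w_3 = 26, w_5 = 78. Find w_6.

Write the equations: 2A + B + 4C = 16; 3A + B + 8C = 26; 5A + B + 32C = 78.
Subtracting the first from the second: A + 4C = 10.
Subtracting the second from the third: 2A + 24C = 52.
Solving: C = 2, A = 2, then B = 4.
Therefore w_6 = 12 + 4 + 2·64 = 144.

144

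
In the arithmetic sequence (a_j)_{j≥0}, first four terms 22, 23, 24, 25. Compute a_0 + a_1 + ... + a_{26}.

945

Common difference d = 1.
a_j = 22 + (j - 0)·1.
a_{26} = 48; S = 27·(22 + 48)/2 = 945.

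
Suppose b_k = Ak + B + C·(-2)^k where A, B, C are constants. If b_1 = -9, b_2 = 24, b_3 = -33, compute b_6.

Plug in k = 1, 2, 3: A + B - 2C = -9; 2A + B + 4C = 24; 3A + B - 8C = -33.
Subtracting the first from the second: A + 6C = 33.
Subtracting the second from the third: A - 12C = -57.
Solving: C = 5, A = 3, then B = -2.
Therefore b_6 = 18 + (-2) + 5·64 = 336.

336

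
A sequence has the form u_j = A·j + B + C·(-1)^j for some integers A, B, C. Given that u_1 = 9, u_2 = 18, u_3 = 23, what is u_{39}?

Plug in j = 1, 2, 3: A + B - C = 9; 2A + B + C = 18; 3A + B - C = 23.
Subtracting the first from the second: A + 2C = 9.
Subtracting the second from the third: A - 2C = 5.
Solving: C = 1, A = 7, then B = 3.
So u_j = 7·j + 3 + 1·(-1)^j; at j=39 this is 275.

275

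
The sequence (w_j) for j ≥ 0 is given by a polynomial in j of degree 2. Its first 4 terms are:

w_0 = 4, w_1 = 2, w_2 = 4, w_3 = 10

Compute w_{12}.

1st diffs: -2, 2, 6.
2nd diffs: 4, 4 (constant).
Newton forward-difference form: w_j = 4 + (-2)·C(j,1) + 4·C(j,2).
At j = 12: j = 12, so w_{12} = 4 - 24 + 264 = 244.

244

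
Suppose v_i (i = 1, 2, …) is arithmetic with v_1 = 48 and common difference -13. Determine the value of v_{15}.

-134

v_i = 48 + (i - 1)·(-13).
v_{15} = 48 + 14·(-13) = -134.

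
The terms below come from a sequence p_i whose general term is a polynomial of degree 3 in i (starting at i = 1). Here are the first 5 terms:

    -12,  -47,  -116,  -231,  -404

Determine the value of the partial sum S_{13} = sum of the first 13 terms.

1st diffs: -35, -69, -115, -173.
2nd diffs: -34, -46, -58.
3rd diffs: -12, -12 (constant).
So p_i = -2i^3 - 5i^2 - 6i + 1.
Continuing: …, -647, -972, -1391, -1916, …, p_{13} = -5316.
Summing i = 1..13 (13 terms) gives -21190.

-21190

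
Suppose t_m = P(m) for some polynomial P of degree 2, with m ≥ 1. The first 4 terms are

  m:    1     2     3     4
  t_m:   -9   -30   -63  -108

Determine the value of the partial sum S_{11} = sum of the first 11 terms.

-3234

1st diffs: -21, -33, -45.
2nd diffs: -12, -12 (constant).
So t_m = -6m^2 - 3m.
Continuing: …, -165, -234, -315, -408, …, t_{11} = -759.
Summing m = 1..11 (11 terms) gives -3234.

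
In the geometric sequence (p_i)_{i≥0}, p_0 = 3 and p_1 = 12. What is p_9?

786432

Common ratio r = 4.
p_i = 3·4^(i-0).
p_9 = 3·4^9 = 786432.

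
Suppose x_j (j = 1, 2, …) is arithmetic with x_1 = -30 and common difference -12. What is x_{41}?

-510

x_j = -30 + (j - 1)·(-12).
x_{41} = -30 + 40·(-12) = -510.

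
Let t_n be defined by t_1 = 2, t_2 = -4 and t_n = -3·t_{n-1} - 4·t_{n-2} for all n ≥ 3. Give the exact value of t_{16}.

34564

Step forward from the initial values:
t_3 = 4  t_4 = 4  t_5 = -28  …  t_{13} = -3868  t_{14} = 16196  t_{15} = -33116  t_{16} = 34564.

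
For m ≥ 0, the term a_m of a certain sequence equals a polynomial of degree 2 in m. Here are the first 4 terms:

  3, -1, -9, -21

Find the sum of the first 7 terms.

-203

1st diffs: -4, -8, -12.
2nd diffs: -4, -4 (constant).
Newton forward-difference form: a_m = 3 + (-4)·C(m,1) + (-4)·C(m,2).
Continuing: -37, -57, -81.
Summing m = 0..6 (7 terms) gives -203.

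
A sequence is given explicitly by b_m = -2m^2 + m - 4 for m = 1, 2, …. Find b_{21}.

b_{21} = -2·21^2 + 1·21 - 4 = -865.

-865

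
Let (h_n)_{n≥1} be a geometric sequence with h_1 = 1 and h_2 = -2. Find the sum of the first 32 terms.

-1431655765

Common ratio r = -2.
h_n = 1·(-2)^(n-1).
S = 1·((-2)^32 - 1)/(-2 - 1) = 1·(4294967296 - 1)/(-3) = -1431655765.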